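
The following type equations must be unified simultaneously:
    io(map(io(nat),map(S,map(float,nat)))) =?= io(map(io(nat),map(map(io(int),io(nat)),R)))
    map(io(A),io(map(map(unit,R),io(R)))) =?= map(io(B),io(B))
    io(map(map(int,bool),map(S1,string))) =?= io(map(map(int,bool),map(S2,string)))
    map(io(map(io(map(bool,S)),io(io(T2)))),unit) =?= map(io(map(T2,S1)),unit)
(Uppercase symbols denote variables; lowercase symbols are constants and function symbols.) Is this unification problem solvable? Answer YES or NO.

Decompose io/1: map(io(nat),map(S,map(float,nat))) =?= map(io(nat),map(map(io(int),io(nat)),R)).
Decompose map/2: io(nat) =?= io(nat),  map(S,map(float,nat)) =?= map(map(io(int),io(nat)),R).
Delete trivial equation io(nat) =?= io(nat).
Decompose map/2: S =?= map(io(int),io(nat)),  map(float,nat) =?= R.
Bind S := map(io(int),io(nat)); substituting into the one remaining equation that mentions S gives: map(io(map(io(map(bool,map(io(int),io(nat)))),io(io(T2)))),unit) =?= map(io(map(T2,S1)),unit).
Bind R := map(float,nat); substituting into the one remaining equation that mentions R gives: map(io(A),io(map(map(unit,map(float,nat)),io(map(float,nat))))) =?= map(io(B),io(B)).
Decompose map/2: io(A) =?= io(B),  io(map(map(unit,map(float,nat)),io(map(float,nat)))) =?= io(B).
Decompose io/1: A =?= B.
Bind A := B; no other remaining equation mentions A.
Decompose io/1: map(map(unit,map(float,nat)),io(map(float,nat))) =?= B.
Bind B := map(map(unit,map(float,nat)),io(map(float,nat))); no other remaining equation mentions B. Substituting into the earlier binding gives A := map(map(unit,map(float,nat)),io(map(float,nat))).
Decompose io/1: map(map(int,bool),map(S1,string)) =?= map(map(int,bool),map(S2,string)).
Decompose map/2: map(int,bool) =?= map(int,bool),  map(S1,string) =?= map(S2,string).
Delete trivial equation map(int,bool) =?= map(int,bool).
Decompose map/2: S1 =?= S2,  string =?= string.
Bind S1 := S2; substituting into the one remaining equation that mentions S1 gives: map(io(map(io(map(bool,map(io(int),io(nat)))),io(io(T2)))),unit) =?= map(io(map(T2,S2)),unit).
Delete trivial equation string =?= string.
Decompose map/2: io(map(io(map(bool,map(io(int),io(nat)))),io(io(T2)))) =?= io(map(T2,S2)),  unit =?= unit.
Decompose io/1: map(io(map(bool,map(io(int),io(nat)))),io(io(T2))) =?= map(T2,S2).
Decompose map/2: io(map(bool,map(io(int),io(nat)))) =?= T2,  io(io(T2)) =?= S2.
Bind T2 := io(map(bool,map(io(int),io(nat)))); substituting into the one remaining equation that mentions T2 gives: io(io(io(map(bool,map(io(int),io(nat)))))) =?= S2.
Bind S2 := io(io(io(map(bool,map(io(int),io(nat)))))); no other remaining equation mentions S2. Substituting into the earlier binding gives S1 := io(io(io(map(bool,map(io(int),io(nat)))))).
Delete trivial equation unit =?= unit.
No equations remain and no clash or occurs-check failure arose, so a unifier exists.

YES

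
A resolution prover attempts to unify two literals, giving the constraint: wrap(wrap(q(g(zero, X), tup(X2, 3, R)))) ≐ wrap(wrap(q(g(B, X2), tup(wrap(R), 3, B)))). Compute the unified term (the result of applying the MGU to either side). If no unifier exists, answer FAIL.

Decompose wrap/1: wrap(q(g(zero, X), tup(X2, 3, R))) ≐ wrap(q(g(B, X2), tup(wrap(R), 3, B))).
Decompose wrap/1: q(g(zero, X), tup(X2, 3, R)) ≐ q(g(B, X2), tup(wrap(R), 3, B)).
Decompose q/2: g(zero, X) ≐ g(B, X2),  tup(X2, 3, R) ≐ tup(wrap(R), 3, B).
Decompose g/2: zero ≐ B,  X ≐ X2.
Bind B := zero; substituting into the one remaining equation that mentions B gives: tup(X2, 3, R) ≐ tup(wrap(R), 3, zero).
Bind X := X2; no other remaining equation mentions X.
Decompose tup/3: X2 ≐ wrap(R),  3 ≐ 3,  R ≐ zero.
Bind X2 := wrap(R); no other remaining equation mentions X2. Substituting into the earlier binding gives X := wrap(R).
Delete trivial equation 3 ≐ 3.
Bind R := zero. Substituting into the earlier bindings gives X := wrap(zero), X2 := wrap(zero).
Applying the MGU to either side gives wrap(wrap(q(g(zero, wrap(zero)), tup(wrap(zero), 3, zero)))).

wrap(wrap(q(g(zero, wrap(zero)), tup(wrap(zero), 3, zero))))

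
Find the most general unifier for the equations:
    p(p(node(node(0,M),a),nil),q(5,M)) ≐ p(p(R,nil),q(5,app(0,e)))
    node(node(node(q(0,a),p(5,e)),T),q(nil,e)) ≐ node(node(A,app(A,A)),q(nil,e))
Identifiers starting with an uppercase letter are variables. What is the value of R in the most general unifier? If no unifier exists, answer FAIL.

node(node(0,app(0,e)),a)

Decompose p/2: p(node(node(0,M),a),nil) ≐ p(R,nil),  q(5,M) ≐ q(5,app(0,e)).
Decompose p/2: node(node(0,M),a) ≐ R,  nil ≐ nil.
Bind R := node(node(0,M),a); no other remaining equation mentions R.
Delete trivial equation nil ≐ nil.
Decompose q/2: 5 ≐ 5,  M ≐ app(0,e).
Delete trivial equation 5 ≐ 5.
Bind M := app(0,e); no other remaining equation mentions M. Substituting into the earlier binding gives R := node(node(0,app(0,e)),a).
Decompose node/2: node(node(q(0,a),p(5,e)),T) ≐ node(A,app(A,A)),  q(nil,e) ≐ q(nil,e).
Decompose node/2: node(q(0,a),p(5,e)) ≐ A,  T ≐ app(A,A).
Bind A := node(q(0,a),p(5,e)); substituting into the one remaining equation that mentions A gives: T ≐ app(node(q(0,a),p(5,e)),node(q(0,a),p(5,e))).
Bind T := app(node(q(0,a),p(5,e)),node(q(0,a),p(5,e))); no other remaining equation mentions T.
Delete trivial equation q(nil,e) ≐ q(nil,e).
MGU = { R -> node(node(0,app(0,e)),a), M -> app(0,e), A -> node(q(0,a),p(5,e)), T -> app(node(q(0,a),p(5,e)),node(q(0,a),p(5,e))) }, so R -> node(node(0,app(0,e)),a).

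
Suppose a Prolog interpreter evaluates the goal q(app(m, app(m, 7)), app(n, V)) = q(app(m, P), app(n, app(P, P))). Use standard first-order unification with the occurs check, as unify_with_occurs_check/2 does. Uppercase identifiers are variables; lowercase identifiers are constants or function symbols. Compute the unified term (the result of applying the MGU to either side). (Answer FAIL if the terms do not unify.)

Decompose q/2: app(m, app(m, 7)) = app(m, P),  app(n, V) = app(n, app(P, P)).
Decompose app/2: m = m,  app(m, 7) = P.
Delete trivial equation m = m.
Bind P := app(m, 7); substituting into the remaining equation gives: app(n, V) = app(n, app(app(m, 7), app(m, 7))).
Decompose app/2: n = n,  V = app(app(m, 7), app(m, 7)).
Delete trivial equation n = n.
Bind V := app(app(m, 7), app(m, 7)).
Applying the MGU to either side gives q(app(m, app(m, 7)), app(n, app(app(m, 7), app(m, 7)))).

q(app(m, app(m, 7)), app(n, app(app(m, 7), app(m, 7))))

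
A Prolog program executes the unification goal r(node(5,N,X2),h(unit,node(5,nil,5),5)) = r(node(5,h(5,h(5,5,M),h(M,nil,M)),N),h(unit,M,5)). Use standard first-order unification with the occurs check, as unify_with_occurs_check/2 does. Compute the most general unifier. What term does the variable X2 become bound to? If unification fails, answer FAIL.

Decompose r/2: node(5,N,X2) = node(5,h(5,h(5,5,M),h(M,nil,M)),N),  h(unit,node(5,nil,5),5) = h(unit,M,5).
Decompose node/3: 5 = 5,  N = h(5,h(5,5,M),h(M,nil,M)),  X2 = N.
Delete trivial equation 5 = 5.
Bind N := h(5,h(5,5,M),h(M,nil,M)); substituting into the one remaining equation that mentions N gives: X2 = h(5,h(5,5,M),h(M,nil,M)).
Bind X2 := h(5,h(5,5,M),h(M,nil,M)); no other remaining equation mentions X2.
Decompose h/3: unit = unit,  node(5,nil,5) = M,  5 = 5.
Delete trivial equation unit = unit.
Bind M := node(5,nil,5); no other remaining equation mentions M. Substituting into the earlier bindings gives N := h(5,h(5,5,node(5,nil,5)),h(node(5,nil,5),nil,node(5,nil,5))), X2 := h(5,h(5,5,node(5,nil,5)),h(node(5,nil,5),nil,node(5,nil,5))).
Delete trivial equation 5 = 5.
MGU = { N ↦ h(5,h(5,5,node(5,nil,5)),h(node(5,nil,5),nil,node(5,nil,5))), X2 ↦ h(5,h(5,5,node(5,nil,5)),h(node(5,nil,5),nil,node(5,nil,5))), M ↦ node(5,nil,5) }, so X2 ↦ h(5,h(5,5,node(5,nil,5)),h(node(5,nil,5),nil,node(5,nil,5))).

h(5,h(5,5,node(5,nil,5)),h(node(5,nil,5),nil,node(5,nil,5)))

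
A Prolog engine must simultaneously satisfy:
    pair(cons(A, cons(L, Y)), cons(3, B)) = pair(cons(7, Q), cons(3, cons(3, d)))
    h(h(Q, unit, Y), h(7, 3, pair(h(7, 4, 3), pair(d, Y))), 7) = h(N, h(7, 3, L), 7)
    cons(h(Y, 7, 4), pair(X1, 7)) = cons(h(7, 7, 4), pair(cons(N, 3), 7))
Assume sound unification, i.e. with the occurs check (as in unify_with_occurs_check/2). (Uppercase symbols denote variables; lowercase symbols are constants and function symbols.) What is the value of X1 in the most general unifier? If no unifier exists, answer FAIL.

cons(h(cons(pair(h(7, 4, 3), pair(d, 7)), 7), unit, 7), 3)

Decompose pair/2: cons(A, cons(L, Y)) = cons(7, Q),  cons(3, B) = cons(3, cons(3, d)).
Decompose cons/2: A = 7,  cons(L, Y) = Q.
Bind A := 7; no other remaining equation mentions A.
Bind Q := cons(L, Y); substituting into the one remaining equation that mentions Q gives: h(h(cons(L, Y), unit, Y), h(7, 3, pair(h(7, 4, 3), pair(d, Y))), 7) = h(N, h(7, 3, L), 7).
Decompose cons/2: 3 = 3,  B = cons(3, d).
Delete trivial equation 3 = 3.
Bind B := cons(3, d); no other remaining equation mentions B.
Decompose h/3: h(cons(L, Y), unit, Y) = N,  h(7, 3, pair(h(7, 4, 3), pair(d, Y))) = h(7, 3, L),  7 = 7.
Bind N := h(cons(L, Y), unit, Y); substituting into the one remaining equation that mentions N gives: cons(h(Y, 7, 4), pair(X1, 7)) = cons(h(7, 7, 4), pair(cons(h(cons(L, Y), unit, Y), 3), 7)).
Decompose h/3: 7 = 7,  3 = 3,  pair(h(7, 4, 3), pair(d, Y)) = L.
Delete trivial equation 7 = 7.
Delete trivial equation 3 = 3.
Bind L := pair(h(7, 4, 3), pair(d, Y)); substituting into the one remaining equation that mentions L gives: cons(h(Y, 7, 4), pair(X1, 7)) = cons(h(7, 7, 4), pair(cons(h(cons(pair(h(7, 4, 3), pair(d, Y)), Y), unit, Y), 3), 7)). Substituting into the earlier bindings gives Q := cons(pair(h(7, 4, 3), pair(d, Y)), Y), N := h(cons(pair(h(7, 4, 3), pair(d, Y)), Y), unit, Y).
Delete trivial equation 7 = 7.
Decompose cons/2: h(Y, 7, 4) = h(7, 7, 4),  pair(X1, 7) = pair(cons(h(cons(pair(h(7, 4, 3), pair(d, Y)), Y), unit, Y), 3), 7).
Decompose h/3: Y = 7,  7 = 7,  4 = 4.
Bind Y := 7; substituting into the one remaining equation that mentions Y gives: pair(X1, 7) = pair(cons(h(cons(pair(h(7, 4, 3), pair(d, 7)), 7), unit, 7), 3), 7). Substituting into the earlier bindings gives Q := cons(pair(h(7, 4, 3), pair(d, 7)), 7), N := h(cons(pair(h(7, 4, 3), pair(d, 7)), 7), unit, 7), L := pair(h(7, 4, 3), pair(d, 7)).
Delete trivial equation 7 = 7.
Delete trivial equation 4 = 4.
Decompose pair/2: X1 = cons(h(cons(pair(h(7, 4, 3), pair(d, 7)), 7), unit, 7), 3),  7 = 7.
Bind X1 := cons(h(cons(pair(h(7, 4, 3), pair(d, 7)), 7), unit, 7), 3); no other remaining equation mentions X1.
Delete trivial equation 7 = 7.
MGU = { A = 7, Q = cons(pair(h(7, 4, 3), pair(d, 7)), 7), B = cons(3, d), N = h(cons(pair(h(7, 4, 3), pair(d, 7)), 7), unit, 7), L = pair(h(7, 4, 3), pair(d, 7)), Y = 7, X1 = cons(h(cons(pair(h(7, 4, 3), pair(d, 7)), 7), unit, 7), 3) }, so X1 = cons(h(cons(pair(h(7, 4, 3), pair(d, 7)), 7), unit, 7), 3).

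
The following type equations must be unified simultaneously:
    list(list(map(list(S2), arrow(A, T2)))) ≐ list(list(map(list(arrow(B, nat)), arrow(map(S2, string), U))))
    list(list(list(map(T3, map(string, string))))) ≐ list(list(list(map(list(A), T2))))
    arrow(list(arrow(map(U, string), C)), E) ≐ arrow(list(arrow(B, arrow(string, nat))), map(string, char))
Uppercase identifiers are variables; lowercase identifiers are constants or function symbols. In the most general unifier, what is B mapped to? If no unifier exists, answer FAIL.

Decompose list/1: list(map(list(S2), arrow(A, T2))) ≐ list(map(list(arrow(B, nat)), arrow(map(S2, string), U))).
Decompose list/1: map(list(S2), arrow(A, T2)) ≐ map(list(arrow(B, nat)), arrow(map(S2, string), U)).
Decompose map/2: list(S2) ≐ list(arrow(B, nat)),  arrow(A, T2) ≐ arrow(map(S2, string), U).
Decompose list/1: S2 ≐ arrow(B, nat).
Bind S2 := arrow(B, nat); substituting into the one remaining equation that mentions S2 gives: arrow(A, T2) ≐ arrow(map(arrow(B, nat), string), U).
Decompose arrow/2: A ≐ map(arrow(B, nat), string),  T2 ≐ U.
Bind A := map(arrow(B, nat), string); substituting into the one remaining equation that mentions A gives: list(list(list(map(T3, map(string, string))))) ≐ list(list(list(map(list(map(arrow(B, nat), string)), T2)))).
Bind T2 := U; substituting into the one remaining equation that mentions T2 gives: list(list(list(map(T3, map(string, string))))) ≐ list(list(list(map(list(map(arrow(B, nat), string)), U)))).
Decompose list/1: list(list(map(T3, map(string, string)))) ≐ list(list(map(list(map(arrow(B, nat), string)), U))).
Decompose list/1: list(map(T3, map(string, string))) ≐ list(map(list(map(arrow(B, nat), string)), U)).
Decompose list/1: map(T3, map(string, string)) ≐ map(list(map(arrow(B, nat), string)), U).
Decompose map/2: T3 ≐ list(map(arrow(B, nat), string)),  map(string, string) ≐ U.
Bind T3 := list(map(arrow(B, nat), string)); no other remaining equation mentions T3.
Bind U := map(string, string); substituting into the remaining equation gives: arrow(list(arrow(map(map(string, string), string), C)), E) ≐ arrow(list(arrow(B, arrow(string, nat))), map(string, char)). Substituting into the earlier binding gives T2 := map(string, string).
Decompose arrow/2: list(arrow(map(map(string, string), string), C)) ≐ list(arrow(B, arrow(string, nat))),  E ≐ map(string, char).
Decompose list/1: arrow(map(map(string, string), string), C) ≐ arrow(B, arrow(string, nat)).
Decompose arrow/2: map(map(string, string), string) ≐ B,  C ≐ arrow(string, nat).
Bind B := map(map(string, string), string); no other remaining equation mentions B. Substituting into the earlier bindings gives S2 := arrow(map(map(string, string), string), nat), A := map(arrow(map(map(string, string), string), nat), string), T3 := list(map(arrow(map(map(string, string), string), nat), string)).
Bind C := arrow(string, nat); no other remaining equation mentions C.
Bind E := map(string, char).
MGU = { S2 := arrow(map(map(string, string), string), nat), A := map(arrow(map(map(string, string), string), nat), string), T2 := map(string, string), T3 := list(map(arrow(map(map(string, string), string), nat), string)), U := map(string, string), B := map(map(string, string), string), C := arrow(string, nat), E := map(string, char) }, so B := map(map(string, string), string).

map(map(string, string), string)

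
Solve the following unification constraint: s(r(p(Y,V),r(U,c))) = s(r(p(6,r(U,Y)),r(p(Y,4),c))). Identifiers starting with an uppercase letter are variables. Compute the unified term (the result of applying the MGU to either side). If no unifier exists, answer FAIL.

Decompose s/1: r(p(Y,V),r(U,c)) = r(p(6,r(U,Y)),r(p(Y,4),c)).
Decompose r/2: p(Y,V) = p(6,r(U,Y)),  r(U,c) = r(p(Y,4),c).
Decompose p/2: Y = 6,  V = r(U,Y).
Bind Y := 6; substituting into the remaining equations gives: V = r(U,6),  r(U,c) = r(p(6,4),c).
Bind V := r(U,6); no other remaining equation mentions V.
Decompose r/2: U = p(6,4),  c = c.
Bind U := p(6,4); no other remaining equation mentions U. Substituting into the earlier binding gives V := r(p(6,4),6).
Delete trivial equation c = c.
Applying the MGU to either side gives s(r(p(6,r(p(6,4),6)),r(p(6,4),c))).

s(r(p(6,r(p(6,4),6)),r(p(6,4),c)))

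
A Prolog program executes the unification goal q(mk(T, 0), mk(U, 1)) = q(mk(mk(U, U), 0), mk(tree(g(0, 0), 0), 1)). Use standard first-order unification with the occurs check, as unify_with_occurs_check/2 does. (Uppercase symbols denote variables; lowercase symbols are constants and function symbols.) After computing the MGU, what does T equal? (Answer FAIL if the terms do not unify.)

Decompose q/2: mk(T, 0) = mk(mk(U, U), 0),  mk(U, 1) = mk(tree(g(0, 0), 0), 1).
Decompose mk/2: T = mk(U, U),  0 = 0.
Bind T := mk(U, U); no other remaining equation mentions T.
Delete trivial equation 0 = 0.
Decompose mk/2: U = tree(g(0, 0), 0),  1 = 1.
Bind U := tree(g(0, 0), 0); no other remaining equation mentions U. Substituting into the earlier binding gives T := mk(tree(g(0, 0), 0), tree(g(0, 0), 0)).
Delete trivial equation 1 = 1.
MGU = { T -> mk(tree(g(0, 0), 0), tree(g(0, 0), 0)), U -> tree(g(0, 0), 0) }, so T -> mk(tree(g(0, 0), 0), tree(g(0, 0), 0)).

mk(tree(g(0, 0), 0), tree(g(0, 0), 0))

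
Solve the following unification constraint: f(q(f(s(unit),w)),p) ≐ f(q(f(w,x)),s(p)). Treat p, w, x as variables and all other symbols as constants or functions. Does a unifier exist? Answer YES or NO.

NO

Decompose f/2: q(f(s(unit),w)) ≐ q(f(w,x)),  p ≐ s(p).
Decompose q/1: f(s(unit),w) ≐ f(w,x).
Decompose f/2: s(unit) ≐ w,  w ≐ x.
Bind w := s(unit); substituting into the one remaining equation that mentions w gives: s(unit) ≐ x.
Bind x := s(unit); no other remaining equation mentions x.
Occurs check fails: p occurs in s(p); the equation p ≐ s(p) has no finite solution.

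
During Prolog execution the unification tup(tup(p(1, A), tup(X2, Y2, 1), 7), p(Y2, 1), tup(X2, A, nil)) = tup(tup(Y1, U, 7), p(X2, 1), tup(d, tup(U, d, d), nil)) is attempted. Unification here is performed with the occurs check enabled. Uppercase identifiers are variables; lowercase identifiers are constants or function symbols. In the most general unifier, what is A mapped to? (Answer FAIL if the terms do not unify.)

tup(tup(d, d, 1), d, d)

Decompose tup/3: tup(p(1, A), tup(X2, Y2, 1), 7) = tup(Y1, U, 7),  p(Y2, 1) = p(X2, 1),  tup(X2, A, nil) = tup(d, tup(U, d, d), nil).
Decompose tup/3: p(1, A) = Y1,  tup(X2, Y2, 1) = U,  7 = 7.
Bind Y1 := p(1, A); no other remaining equation mentions Y1.
Bind U := tup(X2, Y2, 1); substituting into the one remaining equation that mentions U gives: tup(X2, A, nil) = tup(d, tup(tup(X2, Y2, 1), d, d), nil).
Delete trivial equation 7 = 7.
Decompose p/2: Y2 = X2,  1 = 1.
Bind Y2 := X2; substituting into the one remaining equation that mentions Y2 gives: tup(X2, A, nil) = tup(d, tup(tup(X2, X2, 1), d, d), nil). Substituting into the earlier binding gives U := tup(X2, X2, 1).
Delete trivial equation 1 = 1.
Decompose tup/3: X2 = d,  A = tup(tup(X2, X2, 1), d, d),  nil = nil.
Bind X2 := d; substituting into the one remaining equation that mentions X2 gives: A = tup(tup(d, d, 1), d, d). Substituting into the earlier bindings gives U := tup(d, d, 1), Y2 := d.
Bind A := tup(tup(d, d, 1), d, d); no other remaining equation mentions A. Substituting into the earlier binding gives Y1 := p(1, tup(tup(d, d, 1), d, d)).
Delete trivial equation nil = nil.
MGU = { Y1 -> p(1, tup(tup(d, d, 1), d, d)), U -> tup(d, d, 1), Y2 -> d, X2 -> d, A -> tup(tup(d, d, 1), d, d) }, so A -> tup(tup(d, d, 1), d, d).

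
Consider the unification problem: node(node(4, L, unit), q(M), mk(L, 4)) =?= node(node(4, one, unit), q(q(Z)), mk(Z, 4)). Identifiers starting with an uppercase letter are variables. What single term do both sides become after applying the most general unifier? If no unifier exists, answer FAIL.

Decompose node/3: node(4, L, unit) =?= node(4, one, unit),  q(M) =?= q(q(Z)),  mk(L, 4) =?= mk(Z, 4).
Decompose node/3: 4 =?= 4,  L =?= one,  unit =?= unit.
Delete trivial equation 4 =?= 4.
Bind L := one; substituting into the one remaining equation that mentions L gives: mk(one, 4) =?= mk(Z, 4).
Delete trivial equation unit =?= unit.
Decompose q/1: M =?= q(Z).
Bind M := q(Z); no other remaining equation mentions M.
Decompose mk/2: one =?= Z,  4 =?= 4.
Bind Z := one; no other remaining equation mentions Z. Substituting into the earlier binding gives M := q(one).
Delete trivial equation 4 =?= 4.
Applying the MGU to either side gives node(node(4, one, unit), q(q(one)), mk(one, 4)).

node(node(4, one, unit), q(q(one)), mk(one, 4))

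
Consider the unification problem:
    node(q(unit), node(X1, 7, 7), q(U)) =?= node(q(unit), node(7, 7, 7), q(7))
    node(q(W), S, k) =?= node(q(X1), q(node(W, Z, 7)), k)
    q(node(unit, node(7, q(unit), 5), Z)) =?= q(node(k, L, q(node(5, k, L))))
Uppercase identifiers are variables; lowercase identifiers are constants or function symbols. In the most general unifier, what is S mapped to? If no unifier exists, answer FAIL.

FAIL

Decompose node/3: q(unit) =?= q(unit),  node(X1, 7, 7) =?= node(7, 7, 7),  q(U) =?= q(7).
Delete trivial equation q(unit) =?= q(unit).
Decompose node/3: X1 =?= 7,  7 =?= 7,  7 =?= 7.
Bind X1 := 7; substituting into the one remaining equation that mentions X1 gives: node(q(W), S, k) =?= node(q(7), q(node(W, Z, 7)), k).
Delete trivial equation 7 =?= 7.
Delete trivial equation 7 =?= 7.
Decompose q/1: U =?= 7.
Bind U := 7; no other remaining equation mentions U.
Decompose node/3: q(W) =?= q(7),  S =?= q(node(W, Z, 7)),  k =?= k.
Decompose q/1: W =?= 7.
Bind W := 7; substituting into the one remaining equation that mentions W gives: S =?= q(node(7, Z, 7)).
Bind S := q(node(7, Z, 7)); no other remaining equation mentions S.
Delete trivial equation k =?= k.
Decompose q/1: node(unit, node(7, q(unit), 5), Z) =?= node(k, L, q(node(5, k, L))).
Decompose node/3: unit =?= k,  node(7, q(unit), 5) =?= L,  Z =?= q(node(5, k, L)).
Clash: constants unit and k differ; no unifier exists.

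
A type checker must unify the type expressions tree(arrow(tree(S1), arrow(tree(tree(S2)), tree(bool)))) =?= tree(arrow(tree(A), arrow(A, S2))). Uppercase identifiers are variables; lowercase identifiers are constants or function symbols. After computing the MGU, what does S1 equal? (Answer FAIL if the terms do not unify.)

tree(tree(tree(bool)))

Decompose tree/1: arrow(tree(S1), arrow(tree(tree(S2)), tree(bool))) =?= arrow(tree(A), arrow(A, S2)).
Decompose arrow/2: tree(S1) =?= tree(A),  arrow(tree(tree(S2)), tree(bool)) =?= arrow(A, S2).
Decompose tree/1: S1 =?= A.
Bind S1 := A; no other remaining equation mentions S1.
Decompose arrow/2: tree(tree(S2)) =?= A,  tree(bool) =?= S2.
Bind A := tree(tree(S2)); no other remaining equation mentions A. Substituting into the earlier binding gives S1 := tree(tree(S2)).
Bind S2 := tree(bool). Substituting into the earlier bindings gives S1 := tree(tree(tree(bool))), A := tree(tree(tree(bool))).
MGU = { S1 -> tree(tree(tree(bool))), A -> tree(tree(tree(bool))), S2 -> tree(bool) }, so S1 -> tree(tree(tree(bool))).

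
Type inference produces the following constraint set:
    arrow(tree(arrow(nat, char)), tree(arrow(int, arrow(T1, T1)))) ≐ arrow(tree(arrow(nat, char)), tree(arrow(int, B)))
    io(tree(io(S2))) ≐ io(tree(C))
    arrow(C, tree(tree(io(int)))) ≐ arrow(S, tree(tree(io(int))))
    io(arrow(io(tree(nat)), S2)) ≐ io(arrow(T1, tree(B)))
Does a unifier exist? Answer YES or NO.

YES

Decompose arrow/2: tree(arrow(nat, char)) ≐ tree(arrow(nat, char)),  tree(arrow(int, arrow(T1, T1))) ≐ tree(arrow(int, B)).
Delete trivial equation tree(arrow(nat, char)) ≐ tree(arrow(nat, char)).
Decompose tree/1: arrow(int, arrow(T1, T1)) ≐ arrow(int, B).
Decompose arrow/2: int ≐ int,  arrow(T1, T1) ≐ B.
Delete trivial equation int ≐ int.
Bind B := arrow(T1, T1); substituting into the one remaining equation that mentions B gives: io(arrow(io(tree(nat)), S2)) ≐ io(arrow(T1, tree(arrow(T1, T1)))).
Decompose io/1: tree(io(S2)) ≐ tree(C).
Decompose tree/1: io(S2) ≐ C.
Bind C := io(S2); substituting into the one remaining equation that mentions C gives: arrow(io(S2), tree(tree(io(int)))) ≐ arrow(S, tree(tree(io(int)))).
Decompose arrow/2: io(S2) ≐ S,  tree(tree(io(int))) ≐ tree(tree(io(int))).
Bind S := io(S2); no other remaining equation mentions S.
Delete trivial equation tree(tree(io(int))) ≐ tree(tree(io(int))).
Decompose io/1: arrow(io(tree(nat)), S2) ≐ arrow(T1, tree(arrow(T1, T1))).
Decompose arrow/2: io(tree(nat)) ≐ T1,  S2 ≐ tree(arrow(T1, T1)).
Bind T1 := io(tree(nat)); substituting into the remaining equation gives: S2 ≐ tree(arrow(io(tree(nat)), io(tree(nat)))). Substituting into the earlier binding gives B := arrow(io(tree(nat)), io(tree(nat))).
Bind S2 := tree(arrow(io(tree(nat)), io(tree(nat)))). Substituting into the earlier bindings gives C := io(tree(arrow(io(tree(nat)), io(tree(nat))))), S := io(tree(arrow(io(tree(nat)), io(tree(nat))))).
No equations remain and no clash or occurs-check failure arose, so a unifier exists.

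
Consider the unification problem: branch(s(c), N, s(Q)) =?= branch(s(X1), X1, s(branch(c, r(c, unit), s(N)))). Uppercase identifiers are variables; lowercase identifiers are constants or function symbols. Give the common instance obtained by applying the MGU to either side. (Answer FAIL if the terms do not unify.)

branch(s(c), c, s(branch(c, r(c, unit), s(c))))

Decompose branch/3: s(c) =?= s(X1),  N =?= X1,  s(Q) =?= s(branch(c, r(c, unit), s(N))).
Decompose s/1: c =?= X1.
Bind X1 := c; substituting into the one remaining equation that mentions X1 gives: N =?= c.
Bind N := c; substituting into the remaining equation gives: s(Q) =?= s(branch(c, r(c, unit), s(c))).
Decompose s/1: Q =?= branch(c, r(c, unit), s(c)).
Bind Q := branch(c, r(c, unit), s(c)).
Applying the MGU to either side gives branch(s(c), c, s(branch(c, r(c, unit), s(c)))).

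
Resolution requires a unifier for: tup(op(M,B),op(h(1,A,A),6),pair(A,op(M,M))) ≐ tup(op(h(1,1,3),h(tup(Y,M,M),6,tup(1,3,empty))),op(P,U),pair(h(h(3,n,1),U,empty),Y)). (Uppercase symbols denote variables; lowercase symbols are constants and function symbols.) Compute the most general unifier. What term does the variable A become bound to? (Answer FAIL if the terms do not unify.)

h(h(3,n,1),6,empty)

Decompose tup/3: op(M,B) ≐ op(h(1,1,3),h(tup(Y,M,M),6,tup(1,3,empty))),  op(h(1,A,A),6) ≐ op(P,U),  pair(A,op(M,M)) ≐ pair(h(h(3,n,1),U,empty),Y).
Decompose op/2: M ≐ h(1,1,3),  B ≐ h(tup(Y,M,M),6,tup(1,3,empty)).
Bind M := h(1,1,3); substituting into the 2 remaining equations that mention M gives: B ≐ h(tup(Y,h(1,1,3),h(1,1,3)),6,tup(1,3,empty)),  pair(A,op(h(1,1,3),h(1,1,3))) ≐ pair(h(h(3,n,1),U,empty),Y).
Bind B := h(tup(Y,h(1,1,3),h(1,1,3)),6,tup(1,3,empty)); no other remaining equation mentions B.
Decompose op/2: h(1,A,A) ≐ P,  6 ≐ U.
Bind P := h(1,A,A); no other remaining equation mentions P.
Bind U := 6; substituting into the remaining equation gives: pair(A,op(h(1,1,3),h(1,1,3))) ≐ pair(h(h(3,n,1),6,empty),Y).
Decompose pair/2: A ≐ h(h(3,n,1),6,empty),  op(h(1,1,3),h(1,1,3)) ≐ Y.
Bind A := h(h(3,n,1),6,empty); no other remaining equation mentions A. Substituting into the earlier binding gives P := h(1,h(h(3,n,1),6,empty),h(h(3,n,1),6,empty)).
Bind Y := op(h(1,1,3),h(1,1,3)). Substituting into the earlier binding gives B := h(tup(op(h(1,1,3),h(1,1,3)),h(1,1,3),h(1,1,3)),6,tup(1,3,empty)).
MGU = { M ↦ h(1,1,3), B ↦ h(tup(op(h(1,1,3),h(1,1,3)),h(1,1,3),h(1,1,3)),6,tup(1,3,empty)), P ↦ h(1,h(h(3,n,1),6,empty),h(h(3,n,1),6,empty)), U ↦ 6, A ↦ h(h(3,n,1),6,empty), Y ↦ op(h(1,1,3),h(1,1,3)) }, so A ↦ h(h(3,n,1),6,empty).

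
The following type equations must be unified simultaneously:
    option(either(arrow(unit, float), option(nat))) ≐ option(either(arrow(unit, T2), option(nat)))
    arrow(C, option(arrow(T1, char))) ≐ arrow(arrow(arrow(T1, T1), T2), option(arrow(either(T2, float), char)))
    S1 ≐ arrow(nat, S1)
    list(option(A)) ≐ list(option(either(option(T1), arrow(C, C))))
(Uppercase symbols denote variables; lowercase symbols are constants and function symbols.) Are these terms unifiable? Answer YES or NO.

Decompose option/1: either(arrow(unit, float), option(nat)) ≐ either(arrow(unit, T2), option(nat)).
Decompose either/2: arrow(unit, float) ≐ arrow(unit, T2),  option(nat) ≐ option(nat).
Decompose arrow/2: unit ≐ unit,  float ≐ T2.
Delete trivial equation unit ≐ unit.
Bind T2 := float; substituting into the one remaining equation that mentions T2 gives: arrow(C, option(arrow(T1, char))) ≐ arrow(arrow(arrow(T1, T1), float), option(arrow(either(float, float), char))).
Delete trivial equation option(nat) ≐ option(nat).
Decompose arrow/2: C ≐ arrow(arrow(T1, T1), float),  option(arrow(T1, char)) ≐ option(arrow(either(float, float), char)).
Bind C := arrow(arrow(T1, T1), float); substituting into the one remaining equation that mentions C gives: list(option(A)) ≐ list(option(either(option(T1), arrow(arrow(arrow(T1, T1), float), arrow(arrow(T1, T1), float))))).
Decompose option/1: arrow(T1, char) ≐ arrow(either(float, float), char).
Decompose arrow/2: T1 ≐ either(float, float),  char ≐ char.
Bind T1 := either(float, float); substituting into the one remaining equation that mentions T1 gives: list(option(A)) ≐ list(option(either(option(either(float, float)), arrow(arrow(arrow(either(float, float), either(float, float)), float), arrow(arrow(either(float, float), either(float, float)), float))))). Substituting into the earlier binding gives C := arrow(arrow(either(float, float), either(float, float)), float).
Delete trivial equation char ≐ char.
Occurs check fails: S1 occurs in arrow(nat, S1); the equation S1 ≐ arrow(nat, S1) has no finite solution.

NO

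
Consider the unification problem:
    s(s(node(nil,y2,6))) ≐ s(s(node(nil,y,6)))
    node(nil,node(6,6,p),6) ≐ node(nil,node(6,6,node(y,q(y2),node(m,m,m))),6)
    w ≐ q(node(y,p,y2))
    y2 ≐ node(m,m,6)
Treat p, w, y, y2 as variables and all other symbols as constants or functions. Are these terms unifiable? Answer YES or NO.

YES

Decompose s/1: s(node(nil,y2,6)) ≐ s(node(nil,y,6)).
Decompose s/1: node(nil,y2,6) ≐ node(nil,y,6).
Decompose node/3: nil ≐ nil,  y2 ≐ y,  6 ≐ 6.
Delete trivial equation nil ≐ nil.
Bind y2 := y; substituting into the 3 remaining equations that mention y2 gives: node(nil,node(6,6,p),6) ≐ node(nil,node(6,6,node(y,q(y),node(m,m,m))),6),  w ≐ q(node(y,p,y)),  y ≐ node(m,m,6).
Delete trivial equation 6 ≐ 6.
Decompose node/3: nil ≐ nil,  node(6,6,p) ≐ node(6,6,node(y,q(y),node(m,m,m))),  6 ≐ 6.
Delete trivial equation nil ≐ nil.
Decompose node/3: 6 ≐ 6,  6 ≐ 6,  p ≐ node(y,q(y),node(m,m,m)).
Delete trivial equation 6 ≐ 6.
Delete trivial equation 6 ≐ 6.
Bind p := node(y,q(y),node(m,m,m)); substituting into the one remaining equation that mentions p gives: w ≐ q(node(y,node(y,q(y),node(m,m,m)),y)).
Delete trivial equation 6 ≐ 6.
Bind w := q(node(y,node(y,q(y),node(m,m,m)),y)); no other remaining equation mentions w.
Bind y := node(m,m,6). Substituting into the earlier bindings gives y2 := node(m,m,6), p := node(node(m,m,6),q(node(m,m,6)),node(m,m,m)), w := q(node(node(m,m,6),node(node(m,m,6),q(node(m,m,6)),node(m,m,m)),node(m,m,6))).
No equations remain and no clash or occurs-check failure arose, so a unifier exists.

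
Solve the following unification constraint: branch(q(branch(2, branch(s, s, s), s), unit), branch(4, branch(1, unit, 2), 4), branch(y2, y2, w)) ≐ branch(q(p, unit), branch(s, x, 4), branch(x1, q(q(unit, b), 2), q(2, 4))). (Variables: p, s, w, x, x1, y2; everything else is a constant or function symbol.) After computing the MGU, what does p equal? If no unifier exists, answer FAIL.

Decompose branch/3: q(branch(2, branch(s, s, s), s), unit) ≐ q(p, unit),  branch(4, branch(1, unit, 2), 4) ≐ branch(s, x, 4),  branch(y2, y2, w) ≐ branch(x1, q(q(unit, b), 2), q(2, 4)).
Decompose q/2: branch(2, branch(s, s, s), s) ≐ p,  unit ≐ unit.
Bind p := branch(2, branch(s, s, s), s); no other remaining equation mentions p.
Delete trivial equation unit ≐ unit.
Decompose branch/3: 4 ≐ s,  branch(1, unit, 2) ≐ x,  4 ≐ 4.
Bind s := 4; no other remaining equation mentions s. Substituting into the earlier binding gives p := branch(2, branch(4, 4, 4), 4).
Bind x := branch(1, unit, 2); no other remaining equation mentions x.
Delete trivial equation 4 ≐ 4.
Decompose branch/3: y2 ≐ x1,  y2 ≐ q(q(unit, b), 2),  w ≐ q(2, 4).
Bind y2 := x1; substituting into the one remaining equation that mentions y2 gives: x1 ≐ q(q(unit, b), 2).
Bind x1 := q(q(unit, b), 2); no other remaining equation mentions x1. Substituting into the earlier binding gives y2 := q(q(unit, b), 2).
Bind w := q(2, 4).
MGU = { p ↦ branch(2, branch(4, 4, 4), 4), s ↦ 4, x ↦ branch(1, unit, 2), y2 ↦ q(q(unit, b), 2), x1 ↦ q(q(unit, b), 2), w ↦ q(2, 4) }, so p ↦ branch(2, branch(4, 4, 4), 4).

branch(2, branch(4, 4, 4), 4)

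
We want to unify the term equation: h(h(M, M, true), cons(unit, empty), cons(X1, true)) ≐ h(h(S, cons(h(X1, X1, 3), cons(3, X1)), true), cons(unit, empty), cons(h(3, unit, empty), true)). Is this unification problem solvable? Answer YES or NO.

Decompose h/3: h(M, M, true) ≐ h(S, cons(h(X1, X1, 3), cons(3, X1)), true),  cons(unit, empty) ≐ cons(unit, empty),  cons(X1, true) ≐ cons(h(3, unit, empty), true).
Decompose h/3: M ≐ S,  M ≐ cons(h(X1, X1, 3), cons(3, X1)),  true ≐ true.
Bind M := S; substituting into the one remaining equation that mentions M gives: S ≐ cons(h(X1, X1, 3), cons(3, X1)).
Bind S := cons(h(X1, X1, 3), cons(3, X1)); no other remaining equation mentions S. Substituting into the earlier binding gives M := cons(h(X1, X1, 3), cons(3, X1)).
Delete trivial equation true ≐ true.
Delete trivial equation cons(unit, empty) ≐ cons(unit, empty).
Decompose cons/2: X1 ≐ h(3, unit, empty),  true ≐ true.
Bind X1 := h(3, unit, empty); no other remaining equation mentions X1. Substituting into the earlier bindings gives M := cons(h(h(3, unit, empty), h(3, unit, empty), 3), cons(3, h(3, unit, empty))), S := cons(h(h(3, unit, empty), h(3, unit, empty), 3), cons(3, h(3, unit, empty))).
Delete trivial equation true ≐ true.
No equations remain and no clash or occurs-check failure arose, so a unifier exists.

YES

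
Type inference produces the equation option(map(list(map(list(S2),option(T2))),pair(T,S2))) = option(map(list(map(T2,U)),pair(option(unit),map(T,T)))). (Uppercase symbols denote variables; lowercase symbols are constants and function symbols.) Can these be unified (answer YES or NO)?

Decompose option/1: map(list(map(list(S2),option(T2))),pair(T,S2)) = map(list(map(T2,U)),pair(option(unit),map(T,T))).
Decompose map/2: list(map(list(S2),option(T2))) = list(map(T2,U)),  pair(T,S2) = pair(option(unit),map(T,T)).
Decompose list/1: map(list(S2),option(T2)) = map(T2,U).
Decompose map/2: list(S2) = T2,  option(T2) = U.
Bind T2 := list(S2); substituting into the one remaining equation that mentions T2 gives: option(list(S2)) = U.
Bind U := option(list(S2)); no other remaining equation mentions U.
Decompose pair/2: T = option(unit),  S2 = map(T,T).
Bind T := option(unit); substituting into the remaining equation gives: S2 = map(option(unit),option(unit)).
Bind S2 := map(option(unit),option(unit)). Substituting into the earlier bindings gives T2 := list(map(option(unit),option(unit))), U := option(list(map(option(unit),option(unit)))).
No equations remain and no clash or occurs-check failure arose, so a unifier exists.

YES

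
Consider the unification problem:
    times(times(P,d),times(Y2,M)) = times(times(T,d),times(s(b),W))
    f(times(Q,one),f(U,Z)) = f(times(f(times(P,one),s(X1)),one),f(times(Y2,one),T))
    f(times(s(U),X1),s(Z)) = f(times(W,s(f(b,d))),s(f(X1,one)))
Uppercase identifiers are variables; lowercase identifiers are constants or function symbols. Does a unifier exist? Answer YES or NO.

YES

Decompose times/2: times(P,d) = times(T,d),  times(Y2,M) = times(s(b),W).
Decompose times/2: P = T,  d = d.
Bind P := T; substituting into the one remaining equation that mentions P gives: f(times(Q,one),f(U,Z)) = f(times(f(times(T,one),s(X1)),one),f(times(Y2,one),T)).
Delete trivial equation d = d.
Decompose times/2: Y2 = s(b),  M = W.
Bind Y2 := s(b); substituting into the one remaining equation that mentions Y2 gives: f(times(Q,one),f(U,Z)) = f(times(f(times(T,one),s(X1)),one),f(times(s(b),one),T)).
Bind M := W; no other remaining equation mentions M.
Decompose f/2: times(Q,one) = times(f(times(T,one),s(X1)),one),  f(U,Z) = f(times(s(b),one),T).
Decompose times/2: Q = f(times(T,one),s(X1)),  one = one.
Bind Q := f(times(T,one),s(X1)); no other remaining equation mentions Q.
Delete trivial equation one = one.
Decompose f/2: U = times(s(b),one),  Z = T.
Bind U := times(s(b),one); substituting into the one remaining equation that mentions U gives: f(times(s(times(s(b),one)),X1),s(Z)) = f(times(W,s(f(b,d))),s(f(X1,one))).
Bind Z := T; substituting into the remaining equation gives: f(times(s(times(s(b),one)),X1),s(T)) = f(times(W,s(f(b,d))),s(f(X1,one))).
Decompose f/2: times(s(times(s(b),one)),X1) = times(W,s(f(b,d))),  s(T) = s(f(X1,one)).
Decompose times/2: s(times(s(b),one)) = W,  X1 = s(f(b,d)).
Bind W := s(times(s(b),one)); no other remaining equation mentions W. Substituting into the earlier binding gives M := s(times(s(b),one)).
Bind X1 := s(f(b,d)); substituting into the remaining equation gives: s(T) = s(f(s(f(b,d)),one)). Substituting into the earlier binding gives Q := f(times(T,one),s(s(f(b,d)))).
Decompose s/1: T = f(s(f(b,d)),one).
Bind T := f(s(f(b,d)),one). Substituting into the earlier bindings gives P := f(s(f(b,d)),one), Q := f(times(f(s(f(b,d)),one),one),s(s(f(b,d)))), Z := f(s(f(b,d)),one).
No equations remain and no clash or occurs-check failure arose, so a unifier exists.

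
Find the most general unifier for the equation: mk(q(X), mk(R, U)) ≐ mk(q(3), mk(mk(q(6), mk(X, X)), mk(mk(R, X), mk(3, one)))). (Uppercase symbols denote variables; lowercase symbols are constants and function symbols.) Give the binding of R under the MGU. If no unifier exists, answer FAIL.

mk(q(6), mk(3, 3))

Decompose mk/2: q(X) ≐ q(3),  mk(R, U) ≐ mk(mk(q(6), mk(X, X)), mk(mk(R, X), mk(3, one))).
Decompose q/1: X ≐ 3.
Bind X := 3; substituting into the remaining equation gives: mk(R, U) ≐ mk(mk(q(6), mk(3, 3)), mk(mk(R, 3), mk(3, one))).
Decompose mk/2: R ≐ mk(q(6), mk(3, 3)),  U ≐ mk(mk(R, 3), mk(3, one)).
Bind R := mk(q(6), mk(3, 3)); substituting into the remaining equation gives: U ≐ mk(mk(mk(q(6), mk(3, 3)), 3), mk(3, one)).
Bind U := mk(mk(mk(q(6), mk(3, 3)), 3), mk(3, one)).
MGU = { X := 3, R := mk(q(6), mk(3, 3)), U := mk(mk(mk(q(6), mk(3, 3)), 3), mk(3, one)) }, so R := mk(q(6), mk(3, 3)).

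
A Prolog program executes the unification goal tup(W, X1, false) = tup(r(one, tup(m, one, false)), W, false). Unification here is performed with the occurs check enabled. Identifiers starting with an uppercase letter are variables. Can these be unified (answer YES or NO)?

YES

Decompose tup/3: W = r(one, tup(m, one, false)),  X1 = W,  false = false.
Bind W := r(one, tup(m, one, false)); substituting into the one remaining equation that mentions W gives: X1 = r(one, tup(m, one, false)).
Bind X1 := r(one, tup(m, one, false)); no other remaining equation mentions X1.
Delete trivial equation false = false.
No equations remain and no clash or occurs-check failure arose, so a unifier exists.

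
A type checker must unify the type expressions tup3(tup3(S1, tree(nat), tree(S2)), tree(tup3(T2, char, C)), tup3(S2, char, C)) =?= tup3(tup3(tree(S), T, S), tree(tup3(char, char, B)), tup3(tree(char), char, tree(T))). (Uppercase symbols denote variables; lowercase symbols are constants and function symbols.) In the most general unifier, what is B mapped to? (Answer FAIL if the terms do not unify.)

tree(tree(nat))

Decompose tup3/3: tup3(S1, tree(nat), tree(S2)) =?= tup3(tree(S), T, S),  tree(tup3(T2, char, C)) =?= tree(tup3(char, char, B)),  tup3(S2, char, C) =?= tup3(tree(char), char, tree(T)).
Decompose tup3/3: S1 =?= tree(S),  tree(nat) =?= T,  tree(S2) =?= S.
Bind S1 := tree(S); no other remaining equation mentions S1.
Bind T := tree(nat); substituting into the one remaining equation that mentions T gives: tup3(S2, char, C) =?= tup3(tree(char), char, tree(tree(nat))).
Bind S := tree(S2); no other remaining equation mentions S. Substituting into the earlier binding gives S1 := tree(tree(S2)).
Decompose tree/1: tup3(T2, char, C) =?= tup3(char, char, B).
Decompose tup3/3: T2 =?= char,  char =?= char,  C =?= B.
Bind T2 := char; no other remaining equation mentions T2.
Delete trivial equation char =?= char.
Bind C := B; substituting into the remaining equation gives: tup3(S2, char, B) =?= tup3(tree(char), char, tree(tree(nat))).
Decompose tup3/3: S2 =?= tree(char),  char =?= char,  B =?= tree(tree(nat)).
Bind S2 := tree(char); no other remaining equation mentions S2. Substituting into the earlier bindings gives S1 := tree(tree(tree(char))), S := tree(tree(char)).
Delete trivial equation char =?= char.
Bind B := tree(tree(nat)). Substituting into the earlier binding gives C := tree(tree(nat)).
MGU = { S1 -> tree(tree(tree(char))), T -> tree(nat), S -> tree(tree(char)), T2 -> char, C -> tree(tree(nat)), S2 -> tree(char), B -> tree(tree(nat)) }, so B -> tree(tree(nat)).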